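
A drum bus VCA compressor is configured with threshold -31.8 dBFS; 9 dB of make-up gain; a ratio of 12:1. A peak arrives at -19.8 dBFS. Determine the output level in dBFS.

-21.8 dBFS

Overshoot: -19.8 − (-31.8) = 12 dB.
12:1 compression reduces that to 12/12 = 1 dB over.
So the level is -31.8 + 1 = -30.8 dBFS; make-up adds 9 dB, giving -21.8 dBFS.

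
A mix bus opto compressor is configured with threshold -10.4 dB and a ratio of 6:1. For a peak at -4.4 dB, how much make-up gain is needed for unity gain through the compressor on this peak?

Without make-up, output = threshold + overshoot/6 = -10.4 + 1 = -9.4 dB.
Gap to target: 5 dB.

5 dB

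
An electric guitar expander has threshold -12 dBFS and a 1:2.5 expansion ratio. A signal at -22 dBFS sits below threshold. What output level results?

Undershoot = (-12) − (-22) = 10 dB.
At 1:2.5, that expands to 25 dB under threshold.
Output = -12 − 25 = -37 dBFS.

-37 dBFS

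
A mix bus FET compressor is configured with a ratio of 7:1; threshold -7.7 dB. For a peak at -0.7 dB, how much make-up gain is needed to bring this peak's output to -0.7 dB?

The peak compresses to -7.7 + 7/7 = -6.7 dB.
To reach -0.7 dB requires -0.7 − (-6.7) = 6 dB of make-up.

6 dB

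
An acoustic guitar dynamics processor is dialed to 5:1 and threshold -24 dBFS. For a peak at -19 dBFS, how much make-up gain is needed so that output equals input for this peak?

Without make-up, output = threshold + overshoot/5 = -24 + 1 = -23 dBFS.
Gap to target: 4 dB.

4 dB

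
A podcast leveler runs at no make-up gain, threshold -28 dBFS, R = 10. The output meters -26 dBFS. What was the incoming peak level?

-8 dBFS

The compressed level sits -26 − (-28) = 2 dB over threshold.
Input overshoot = R × output overshoot = 20 dB → input = -28 + 20 = -8 dBFS.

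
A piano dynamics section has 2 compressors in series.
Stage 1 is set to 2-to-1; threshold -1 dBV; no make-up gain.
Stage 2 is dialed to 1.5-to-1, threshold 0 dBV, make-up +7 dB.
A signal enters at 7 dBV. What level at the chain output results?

9 dBV

Stage 1: 8 dB above -1 dBV, reduced 2:1 to 4 dB above → 3 dBV.
Stage 2: 3 dB above 0 dBV, reduced 1.5:1 to 2 dB above → 2 dBV; +7 dB make-up → 9 dBV.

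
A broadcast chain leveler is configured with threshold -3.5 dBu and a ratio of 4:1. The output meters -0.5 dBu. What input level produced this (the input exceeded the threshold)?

8.5 dBu

Post-compression overshoot = -0.5 − (-3.5) = 3 dB.
Undo the ratio: input overshoot = 3 × 4 = 12 dB, giving input = 8.5 dBu.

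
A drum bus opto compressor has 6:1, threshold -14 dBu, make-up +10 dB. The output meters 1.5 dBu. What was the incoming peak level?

19 dBu

Before make-up, the level was 1.5 − 10 = -8.5 dBu.
Post-compression overshoot = -8.5 − (-14) = 5.5 dB.
Before 6:1 compression the overshoot was 5.5 × 6 = 33 dB, so input = -14 + 33 = 19 dBu.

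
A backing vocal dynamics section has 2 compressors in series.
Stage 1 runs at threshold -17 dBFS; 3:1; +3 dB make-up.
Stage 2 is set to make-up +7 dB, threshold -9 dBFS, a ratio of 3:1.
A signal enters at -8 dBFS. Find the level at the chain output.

Stage 1: overshoot 9 dB → 9/3 = 3 dB → -14 dBFS; +3 dB make-up → -11 dBFS.
Stage 2: -11 dBFS ≤ -9 dBFS, so stage 2 doesn't engage; make-up brings it to -4 dBFS.

-4 dBFS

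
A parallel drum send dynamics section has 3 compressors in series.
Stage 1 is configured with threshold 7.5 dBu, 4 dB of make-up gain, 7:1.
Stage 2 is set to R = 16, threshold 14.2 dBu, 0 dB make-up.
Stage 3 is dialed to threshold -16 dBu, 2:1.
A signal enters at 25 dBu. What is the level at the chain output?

Stage 1: overshoot 17.5 dB → 17.5/7 = 2.5 dB → 10 dBu; +4 dB make-up → 14 dBu.
Stage 2: below threshold (14 ≤ 14.2); passes unchanged; output 14 dBu.
Stage 3: 14 dBu is 30 dB over -16 dBu; at 2:1 that becomes 15 dB over, giving -1 dBu.

-1 dBu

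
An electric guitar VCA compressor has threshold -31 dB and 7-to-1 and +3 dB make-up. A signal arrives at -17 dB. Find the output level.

The input is 14 dB above the -31 dB threshold.
At 7:1 the overshoot is divided by 7, leaving 2 dB above threshold.
Output = -31 + 2 = -29 dB; make-up adds 3 dB, giving -26 dB.

-26 dB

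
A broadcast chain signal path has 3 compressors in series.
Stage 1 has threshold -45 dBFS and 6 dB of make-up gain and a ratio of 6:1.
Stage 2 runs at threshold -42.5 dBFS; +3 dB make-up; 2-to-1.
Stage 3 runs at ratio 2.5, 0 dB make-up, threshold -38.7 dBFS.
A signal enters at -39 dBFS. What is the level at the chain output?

-38.12 dBFS

Stage 1: 6 dB above -45 dBFS, reduced 6:1 to 1 dB above → -44 dBFS; +6 dB make-up → -38 dBFS.
Stage 2: -38 dBFS is 4.5 dB over -42.5 dBFS; at 2:1 that becomes 2.25 dB over, giving -40.25 dBFS; +3 dB make-up → -37.25 dBFS.
Stage 3: 1.45 dB above -38.7 dBFS, reduced 2.5:1 to 0.58 dB above → -38.12 dBFS.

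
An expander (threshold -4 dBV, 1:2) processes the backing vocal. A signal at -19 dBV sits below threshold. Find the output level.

-34 dBV

Undershoot = (-4) − (-19) = 15 dB.
At 1:2, that expands to 30 dB under threshold.
Output = -4 − 30 = -34 dBV.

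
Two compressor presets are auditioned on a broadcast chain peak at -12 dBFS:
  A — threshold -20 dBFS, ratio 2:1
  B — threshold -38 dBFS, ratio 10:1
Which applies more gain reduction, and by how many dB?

B, by 19.4 dB

A: overshoot 8 dB → output overshoot 4 dB → GR 4 dB.
B: overshoot 26 dB → output overshoot 2.6 dB → GR 23.4 dB.
B reduces 19.4 dB more.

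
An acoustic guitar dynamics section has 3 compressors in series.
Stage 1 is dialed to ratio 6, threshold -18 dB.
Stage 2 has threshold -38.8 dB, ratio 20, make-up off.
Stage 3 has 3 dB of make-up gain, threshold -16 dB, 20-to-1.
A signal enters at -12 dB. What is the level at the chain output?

-34.71 dB

Stage 1: overshoot 6 dB → 6/6 = 1 dB → -17 dB.
Stage 2: overshoot 21.8 dB → 21.8/20 = 1.09 dB → -37.71 dB.
Stage 3: below threshold (-37.71 ≤ -16); passes unchanged; make-up brings it to -34.71 dB.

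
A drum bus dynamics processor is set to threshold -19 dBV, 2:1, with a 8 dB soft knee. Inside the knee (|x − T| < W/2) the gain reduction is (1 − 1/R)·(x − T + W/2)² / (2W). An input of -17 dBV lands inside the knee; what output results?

-18.125 dBV

x − T + W/2 = -17 − (-19) + 4 = 6.
GR = (1 − 1/2) × 6² / 16 = 0.5 × 36 / 16 = 1.125 dB.
Output = -17 − 1.125 = -18.125 dBV.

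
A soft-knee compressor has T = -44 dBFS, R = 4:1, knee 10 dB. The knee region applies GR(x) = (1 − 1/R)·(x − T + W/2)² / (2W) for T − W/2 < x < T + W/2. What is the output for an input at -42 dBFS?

x − T + W/2 = -42 − (-44) + 5 = 7.
GR = (1 − 1/4) × 7² / 20 = 0.75 × 49 / 20 = 1.8375 dB.
Output = -42 − 1.8375 = -43.8375 dBFS.

-43.8375 dBFS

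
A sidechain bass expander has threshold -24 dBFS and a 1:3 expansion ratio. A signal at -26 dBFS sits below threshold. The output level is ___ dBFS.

Undershoot = (-24) − (-26) = 2 dB.
At 1:3, that expands to 6 dB under threshold.
Output = -24 − 6 = -30 dBFS.

-30 dBFS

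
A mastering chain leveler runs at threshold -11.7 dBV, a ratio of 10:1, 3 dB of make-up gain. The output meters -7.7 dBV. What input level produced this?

Before make-up, the level was -7.7 − 3 = -10.7 dBV.
That's 1 dB above the -11.7 dBV threshold.
Input overshoot = R × output overshoot = 10 dB → input = -11.7 + 10 = -1.7 dBV.

-1.7 dBV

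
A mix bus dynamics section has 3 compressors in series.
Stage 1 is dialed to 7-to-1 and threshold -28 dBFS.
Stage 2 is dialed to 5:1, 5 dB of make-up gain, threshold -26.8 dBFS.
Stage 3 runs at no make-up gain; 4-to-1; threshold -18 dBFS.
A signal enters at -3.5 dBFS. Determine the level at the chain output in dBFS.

-21.34 dBFS

Stage 1: overshoot 24.5 dB → 24.5/7 = 3.5 dB → -24.5 dBFS.
Stage 2: overshoot 2.3 dB → 2.3/5 = 0.46 dB → -26.34 dBFS; +5 dB make-up → -21.34 dBFS.
Stage 3: below threshold (-21.34 ≤ -18); passes unchanged; output -21.34 dBFS.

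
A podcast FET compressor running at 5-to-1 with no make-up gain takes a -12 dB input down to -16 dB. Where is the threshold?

-17 dB

Gain reduction = -12 − (-16) = 4 dB; output overshoot = GR / (R − 1) = 4 / 4 = 1 dB.
Threshold = output − output overshoot = -16 − 1 = -17 dB.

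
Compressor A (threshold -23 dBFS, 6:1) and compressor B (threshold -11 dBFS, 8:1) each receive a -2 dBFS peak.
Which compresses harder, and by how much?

A: 21 dB over, compressed to 3.5 dB over, so 17.5 dB of GR.
B: 9 dB over, compressed to 1.125 dB over, so 7.875 dB of GR.
A reduces 9.625 dB more.

A, by 9.625 dB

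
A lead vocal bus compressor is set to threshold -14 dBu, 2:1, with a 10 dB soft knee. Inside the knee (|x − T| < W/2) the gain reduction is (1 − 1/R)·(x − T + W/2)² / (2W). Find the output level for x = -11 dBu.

x − T + W/2 = -11 − (-14) + 5 = 8.
GR = (1 − 1/2) × 8² / 20 = 0.5 × 64 / 20 = 1.6 dB.
Output = -11 − 1.6 = -12.6 dBu.

-12.6 dBu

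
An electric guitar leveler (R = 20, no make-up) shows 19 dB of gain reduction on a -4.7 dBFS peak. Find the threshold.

Input is 20 dB above T (since output overshoot × R = input overshoot: (-23.7 − T)·20 = -4.7 − T gives T = -24.7 dBFS).
Check: -24.7 + (-4.7 − (-24.7))/20 = -24.7 + 1 = -23.7 dBFS. ✓

-24.7 dBFS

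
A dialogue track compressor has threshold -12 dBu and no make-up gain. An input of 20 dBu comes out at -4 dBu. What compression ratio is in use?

4:1

Input overshoot = 20 − (-12) = 32 dB; output overshoot = -4 − (-12) = 8 dB.
Ratio = 32 / 8 = 4.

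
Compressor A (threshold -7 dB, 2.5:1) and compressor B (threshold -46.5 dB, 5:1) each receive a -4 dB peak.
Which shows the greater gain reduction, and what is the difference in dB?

A: overshoot 3 dB → output overshoot 1.2 dB → GR 1.8 dB.
B: overshoot 42.5 dB → output overshoot 8.5 dB → GR 34 dB.
B applies 32.2 dB more gain reduction.

B, by 32.2 dB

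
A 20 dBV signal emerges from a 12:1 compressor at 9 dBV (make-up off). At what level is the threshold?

Gain reduction = 20 − 9 = 11 dB; output overshoot = GR / (R − 1) = 11 / 11 = 1 dB.
Threshold = output − output overshoot = 9 − 1 = 8 dBV.

8 dBV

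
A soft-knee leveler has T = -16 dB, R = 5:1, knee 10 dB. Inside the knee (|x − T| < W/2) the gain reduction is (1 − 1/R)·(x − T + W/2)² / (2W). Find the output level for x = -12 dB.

-15.24 dB

x − T + W/2 = -12 − (-16) + 5 = 9.
GR = (1 − 1/5) × 9² / 20 = 0.8 × 81 / 20 = 3.24 dB.
Output = -12 − 3.24 = -15.24 dB.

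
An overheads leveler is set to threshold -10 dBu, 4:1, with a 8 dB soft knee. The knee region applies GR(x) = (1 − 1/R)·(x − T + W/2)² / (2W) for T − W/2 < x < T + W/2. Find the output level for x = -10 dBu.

-10.75 dBu

x − T + W/2 = -10 − (-10) + 4 = 4.
GR = (1 − 1/4) × 4² / 16 = 0.75 × 16 / 16 = 0.75 dB.
Output = -10 − 0.75 = -10.75 dBu.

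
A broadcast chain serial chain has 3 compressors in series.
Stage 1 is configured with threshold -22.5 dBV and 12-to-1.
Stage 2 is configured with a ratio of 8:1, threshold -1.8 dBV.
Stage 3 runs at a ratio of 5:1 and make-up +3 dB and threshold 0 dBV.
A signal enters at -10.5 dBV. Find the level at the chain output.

Stage 1: overshoot 12 dB → 12/12 = 1 dB → -21.5 dBV.
Stage 2: -21.5 dBV ≤ -1.8 dBV, so stage 2 doesn't engage; output -21.5 dBV.
Stage 3: -21.5 dBV ≤ 0 dBV, so stage 3 doesn't engage; make-up brings it to -18.5 dBV.

-18.5 dBV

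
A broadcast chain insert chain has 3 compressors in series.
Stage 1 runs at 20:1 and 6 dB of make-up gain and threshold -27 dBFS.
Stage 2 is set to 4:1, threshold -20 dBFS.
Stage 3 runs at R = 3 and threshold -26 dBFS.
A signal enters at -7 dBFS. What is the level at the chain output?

Stage 1: 20 dB above -27 dBFS, reduced 20:1 to 1 dB above → -26 dBFS; +6 dB make-up → -20 dBFS.
Stage 2: -20 dBFS is at or below the -20 dBFS threshold — no compression; output -20 dBFS.
Stage 3: 6 dB above -26 dBFS, reduced 3:1 to 2 dB above → -24 dBFS.

-24 dBFS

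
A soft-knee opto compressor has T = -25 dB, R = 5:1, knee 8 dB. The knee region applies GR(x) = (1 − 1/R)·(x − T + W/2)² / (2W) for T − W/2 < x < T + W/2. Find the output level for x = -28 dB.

x − T + W/2 = -28 − (-25) + 4 = 1.
GR = (1 − 1/5) × 1² / 16 = 0.8 × 1 / 16 = 0.05 dB.
Output = -28 − 0.05 = -28.05 dB.

-28.05 dB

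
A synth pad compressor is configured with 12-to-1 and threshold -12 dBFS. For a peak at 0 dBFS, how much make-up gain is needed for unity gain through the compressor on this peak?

Overshoot 12 dB → 12/12 = 1 dB after compression, so the compressed level is -12 + 1 = -11 dBFS.
Make-up = target − compressed = 0 − (-11) = 11 dB.

11 dB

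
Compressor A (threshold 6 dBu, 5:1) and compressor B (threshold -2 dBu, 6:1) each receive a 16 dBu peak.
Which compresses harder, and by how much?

B, by 7 dB

A: GR = 10 − 10/5 = 8 dB.
B: GR = 18 − 18/6 = 15 dB.
Difference: 7 dB in favour of B.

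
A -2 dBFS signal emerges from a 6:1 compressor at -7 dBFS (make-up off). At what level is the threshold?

Gain reduction = -2 − (-7) = 5 dB; output overshoot = GR / (R − 1) = 5 / 5 = 1 dB.
Threshold = output − output overshoot = -7 − 1 = -8 dBFS.

-8 dBFS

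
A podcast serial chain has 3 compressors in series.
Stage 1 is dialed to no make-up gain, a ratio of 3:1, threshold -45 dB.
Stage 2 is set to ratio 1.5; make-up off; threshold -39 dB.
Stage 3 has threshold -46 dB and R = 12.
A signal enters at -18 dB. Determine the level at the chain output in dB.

-45.25 dB

Stage 1: -18 dB is 27 dB over -45 dB; at 3:1 that becomes 9 dB over, giving -36 dB.
Stage 2: 3 dB above -39 dB, reduced 1.5:1 to 2 dB above → -37 dB.
Stage 3: overshoot 9 dB → 9/12 = 0.75 dB → -45.25 dB.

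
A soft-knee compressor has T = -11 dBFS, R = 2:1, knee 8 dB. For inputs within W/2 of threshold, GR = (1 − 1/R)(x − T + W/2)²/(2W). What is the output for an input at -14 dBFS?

-14.03125 dBFS

x − T + W/2 = -14 − (-11) + 4 = 1.
GR = (1 − 1/2) × 1² / 16 = 0.5 × 1 / 16 = 0.03125 dB.
Output = -14 − 0.03125 = -14.03125 dBFS.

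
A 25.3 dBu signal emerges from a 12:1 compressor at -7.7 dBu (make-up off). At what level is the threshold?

Input is 36 dB above T (since output overshoot × R = input overshoot: (-7.7 − T)·12 = 25.3 − T gives T = -10.7 dBu).
Check: -10.7 + (25.3 − (-10.7))/12 = -10.7 + 3 = -7.7 dBu. ✓

-10.7 dBu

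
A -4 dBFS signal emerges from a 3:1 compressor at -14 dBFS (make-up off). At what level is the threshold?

-19 dBFS

Gain reduction = -4 − (-14) = 10 dB; output overshoot = GR / (R − 1) = 10 / 2 = 5 dB.
Threshold = output − output overshoot = -14 − 5 = -19 dBFS.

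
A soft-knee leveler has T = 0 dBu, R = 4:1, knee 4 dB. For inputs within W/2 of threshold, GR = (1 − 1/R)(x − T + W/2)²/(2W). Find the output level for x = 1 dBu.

x − T + W/2 = 1 − 0 + 2 = 3.
GR = (1 − 1/4) × 3² / 8 = 0.75 × 9 / 8 = 0.84375 dB.
Output = 1 − 0.84375 = 0.15625 dBu.

0.15625 dBu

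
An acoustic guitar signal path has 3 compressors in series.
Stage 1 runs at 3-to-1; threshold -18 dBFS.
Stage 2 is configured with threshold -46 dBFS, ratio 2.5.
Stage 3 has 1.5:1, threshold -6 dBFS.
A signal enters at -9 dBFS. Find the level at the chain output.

Stage 1: 9 dB above -18 dBFS, reduced 3:1 to 3 dB above → -15 dBFS.
Stage 2: -15 dBFS is 31 dB over -46 dBFS; at 2.5:1 that becomes 12.4 dB over, giving -33.6 dBFS.
Stage 3: below threshold (-33.6 ≤ -6); passes unchanged; output -33.6 dBFS.

-33.6 dBFS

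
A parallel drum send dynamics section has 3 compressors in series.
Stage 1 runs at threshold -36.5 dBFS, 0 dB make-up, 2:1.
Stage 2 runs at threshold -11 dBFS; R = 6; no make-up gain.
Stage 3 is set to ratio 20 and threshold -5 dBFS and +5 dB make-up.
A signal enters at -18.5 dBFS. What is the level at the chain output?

-22.5 dBFS

Stage 1: -18.5 dBFS is 18 dB over -36.5 dBFS; at 2:1 that becomes 9 dB over, giving -27.5 dBFS.
Stage 2: -27.5 dBFS ≤ -11 dBFS, so stage 2 doesn't engage; output -27.5 dBFS.
Stage 3: below threshold (-27.5 ≤ -5); passes unchanged; make-up brings it to -22.5 dBFS.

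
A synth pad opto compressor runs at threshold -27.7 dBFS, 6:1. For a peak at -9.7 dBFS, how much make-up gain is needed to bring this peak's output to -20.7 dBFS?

4 dB

The peak compresses to -27.7 + 18/6 = -24.7 dBFS.
To reach -20.7 dBFS requires -20.7 − (-24.7) = 4 dB of make-up.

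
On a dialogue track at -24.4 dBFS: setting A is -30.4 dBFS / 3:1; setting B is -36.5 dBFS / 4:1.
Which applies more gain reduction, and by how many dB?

A: overshoot 6 dB → output overshoot 2 dB → GR 4 dB.
B: overshoot 12.1 dB → output overshoot 3.025 dB → GR 9.075 dB.
Difference: 5.075 dB in favour of B.

B, by 5.075 dB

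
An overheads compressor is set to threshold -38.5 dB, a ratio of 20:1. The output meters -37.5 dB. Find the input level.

The compressed level sits -37.5 − (-38.5) = 1 dB over threshold.
Undo the ratio: input overshoot = 1 × 20 = 20 dB, giving input = -18.5 dB.

-18.5 dB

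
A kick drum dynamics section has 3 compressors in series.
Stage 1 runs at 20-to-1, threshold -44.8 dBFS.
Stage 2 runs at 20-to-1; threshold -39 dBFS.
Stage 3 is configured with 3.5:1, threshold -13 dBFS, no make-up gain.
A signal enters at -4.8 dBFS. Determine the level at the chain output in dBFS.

-42.8 dBFS

Stage 1: overshoot 40 dB → 40/20 = 2 dB → -42.8 dBFS.
Stage 2: below threshold (-42.8 ≤ -39); passes unchanged; output -42.8 dBFS.
Stage 3: -42.8 dBFS is at or below the -13 dBFS threshold — no compression; output -42.8 dBFS.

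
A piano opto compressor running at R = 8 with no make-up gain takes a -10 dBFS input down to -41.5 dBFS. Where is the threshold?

Let T be the threshold. Output overshoot = (input overshoot)/R, so -41.5 − T = (-10 − T)/8.
8·(-41.5 − T) = -10 − T → 7·T = -332 − (-10) = -322.
T = -322/7 = -46 dBFS.

-46 dBFS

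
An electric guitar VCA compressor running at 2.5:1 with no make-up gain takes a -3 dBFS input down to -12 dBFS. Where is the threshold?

Gain reduction = -3 − (-12) = 9 dB; output overshoot = GR / (R − 1) = 9 / 1.5 = 6 dB.
Threshold = output − output overshoot = -12 − 6 = -18 dBFS.

-18 dBFS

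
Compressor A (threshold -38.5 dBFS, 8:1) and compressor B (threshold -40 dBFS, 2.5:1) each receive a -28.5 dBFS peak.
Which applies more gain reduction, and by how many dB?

A, by 1.85 dB

A: 10 dB over, compressed to 1.25 dB over, so 8.75 dB of GR.
B: 11.5 dB over, compressed to 4.6 dB over, so 6.9 dB of GR.
Difference: 1.85 dB in favour of A.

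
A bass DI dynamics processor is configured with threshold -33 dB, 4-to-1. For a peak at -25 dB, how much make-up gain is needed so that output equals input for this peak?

6 dB

Without make-up, output = threshold + overshoot/4 = -33 + 2 = -31 dB.
Gap to target: 6 dB.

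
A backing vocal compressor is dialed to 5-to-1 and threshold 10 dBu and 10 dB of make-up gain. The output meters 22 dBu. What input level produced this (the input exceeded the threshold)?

Stripping the +10 dB make-up gives 12 dBu at the gain stage.
The compressed level sits 12 − 10 = 2 dB over threshold.
Undo the ratio: input overshoot = 2 × 5 = 10 dB, giving input = 20 dBu.

20 dBu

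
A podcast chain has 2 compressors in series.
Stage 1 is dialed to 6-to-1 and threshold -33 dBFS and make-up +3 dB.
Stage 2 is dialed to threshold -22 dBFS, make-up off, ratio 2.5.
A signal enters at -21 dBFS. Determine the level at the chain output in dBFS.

Stage 1: 12 dB above -33 dBFS, reduced 6:1 to 2 dB above → -31 dBFS; +3 dB make-up → -28 dBFS.
Stage 2: -28 dBFS is at or below the -22 dBFS threshold — no compression; output -28 dBFS.

-28 dBFS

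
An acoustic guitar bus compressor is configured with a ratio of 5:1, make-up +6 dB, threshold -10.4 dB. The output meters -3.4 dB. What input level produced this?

Stripping the +6 dB make-up gives -9.4 dB at the gain stage.
That's 1 dB above the -10.4 dB threshold.
Input overshoot = R × output overshoot = 5 dB → input = -10.4 + 5 = -5.4 dB.

-5.4 dB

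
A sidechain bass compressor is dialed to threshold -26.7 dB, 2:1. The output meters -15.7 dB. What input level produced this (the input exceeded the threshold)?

-4.7 dB

Post-compression overshoot = -15.7 − (-26.7) = 11 dB.
Undo the ratio: input overshoot = 11 × 2 = 22 dB, giving input = -4.7 dB.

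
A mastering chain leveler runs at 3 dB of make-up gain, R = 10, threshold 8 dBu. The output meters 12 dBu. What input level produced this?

Remove make-up: 12 − 3 = 9 dBu.
The compressed level sits 9 − 8 = 1 dB over threshold.
Input overshoot = R × output overshoot = 10 dB → input = 8 + 10 = 18 dBu.

18 dBu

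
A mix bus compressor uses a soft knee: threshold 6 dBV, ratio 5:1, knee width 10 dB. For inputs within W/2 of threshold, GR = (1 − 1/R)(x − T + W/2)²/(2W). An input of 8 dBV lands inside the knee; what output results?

6.04 dBV

x − T + W/2 = 8 − 6 + 5 = 7.
GR = (1 − 1/5) × 7² / 20 = 0.8 × 49 / 20 = 1.96 dB.
Output = 8 − 1.96 = 6.04 dBV.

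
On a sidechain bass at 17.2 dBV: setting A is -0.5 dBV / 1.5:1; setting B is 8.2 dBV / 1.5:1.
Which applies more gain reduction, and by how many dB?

A, by 2.9 dB

A: GR = 17.7 − 17.7/1.5 = 5.9 dB.
B: GR = 9 − 9/1.5 = 3 dB.
A applies 2.9 dB more gain reduction.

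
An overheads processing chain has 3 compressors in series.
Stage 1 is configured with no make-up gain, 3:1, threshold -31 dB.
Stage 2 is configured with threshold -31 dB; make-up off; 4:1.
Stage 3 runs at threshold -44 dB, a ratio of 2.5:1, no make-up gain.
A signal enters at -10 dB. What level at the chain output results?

Stage 1: -10 dB is 21 dB over -31 dB; at 3:1 that becomes 7 dB over, giving -24 dB.
Stage 2: overshoot 7 dB → 7/4 = 1.75 dB → -29.25 dB.
Stage 3: 14.75 dB above -44 dB, reduced 2.5:1 to 5.9 dB above → -38.1 dB.

-38.1 dB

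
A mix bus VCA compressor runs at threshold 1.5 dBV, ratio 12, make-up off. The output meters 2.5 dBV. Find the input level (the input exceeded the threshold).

Post-compression overshoot = 2.5 − 1.5 = 1 dB.
Before 12:1 compression the overshoot was 1 × 12 = 12 dB, so input = 1.5 + 12 = 13.5 dBV.

13.5 dBV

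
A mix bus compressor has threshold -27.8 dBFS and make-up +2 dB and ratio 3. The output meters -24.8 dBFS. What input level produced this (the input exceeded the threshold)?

-24.8 dBFS

Remove make-up: -24.8 − 2 = -26.8 dBFS.
The compressed level sits -26.8 − (-27.8) = 1 dB over threshold.
Undo the ratio: input overshoot = 1 × 3 = 3 dB, giving input = -24.8 dBFS.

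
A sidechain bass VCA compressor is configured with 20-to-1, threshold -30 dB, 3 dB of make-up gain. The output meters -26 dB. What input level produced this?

-10 dB

Before make-up, the level was -26 − 3 = -29 dB.
The compressed level sits -29 − (-30) = 1 dB over threshold.
Before 20:1 compression the overshoot was 1 × 20 = 20 dB, so input = -30 + 20 = -10 dB.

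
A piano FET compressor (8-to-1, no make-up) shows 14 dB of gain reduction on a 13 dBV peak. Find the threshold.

-3 dBV

Gain reduction = 13 − (-1) = 14 dB; output overshoot = GR / (R − 1) = 14 / 7 = 2 dB.
Threshold = output − output overshoot = -1 − 2 = -3 dBV.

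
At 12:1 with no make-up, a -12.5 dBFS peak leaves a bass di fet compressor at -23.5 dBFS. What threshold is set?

-24.5 dBFS

Let T be the threshold. Output overshoot = (input overshoot)/R, so -23.5 − T = (-12.5 − T)/12.
12·(-23.5 − T) = -12.5 − T → 11·T = -282 − (-12.5) = -269.5.
T = -269.5/11 = -24.5 dBFS.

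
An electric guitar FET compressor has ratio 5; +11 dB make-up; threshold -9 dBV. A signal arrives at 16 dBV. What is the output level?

7 dBV

16 dBV sits 25 dB over threshold.
The 25 dB excess becomes 5 dB after 5:1 reduction.
Output = -9 + 5 = -4 dBV; make-up adds 11 dB, giving 7 dBV.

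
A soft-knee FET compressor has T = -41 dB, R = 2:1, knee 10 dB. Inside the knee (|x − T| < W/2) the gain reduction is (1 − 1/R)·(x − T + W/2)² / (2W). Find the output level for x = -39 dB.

-40.225 dB

x − T + W/2 = -39 − (-41) + 5 = 7.
GR = (1 − 1/2) × 7² / 20 = 0.5 × 49 / 20 = 1.225 dB.
Output = -39 − 1.225 = -40.225 dB.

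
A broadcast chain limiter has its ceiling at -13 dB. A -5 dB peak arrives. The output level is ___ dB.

-13 dB

The limiter clamps the peak to its -13 dB ceiling.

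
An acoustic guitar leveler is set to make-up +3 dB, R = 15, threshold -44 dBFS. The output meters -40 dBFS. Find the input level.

Stripping the +3 dB make-up gives -43 dBFS at the gain stage.
Post-compression overshoot = -43 − (-44) = 1 dB.
Before 15:1 compression the overshoot was 1 × 15 = 15 dB, so input = -44 + 15 = -29 dBFS.

-29 dBFS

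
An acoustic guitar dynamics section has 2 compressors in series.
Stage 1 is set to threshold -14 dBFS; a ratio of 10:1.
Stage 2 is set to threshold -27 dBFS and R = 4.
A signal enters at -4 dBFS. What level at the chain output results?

-23.5 dBFS

Stage 1: overshoot 10 dB → 10/10 = 1 dB → -13 dBFS.
Stage 2: 14 dB above -27 dBFS, reduced 4:1 to 3.5 dB above → -23.5 dBFS.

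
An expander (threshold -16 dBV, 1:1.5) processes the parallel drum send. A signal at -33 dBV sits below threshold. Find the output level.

The input is 17 dB below the -16 dBV threshold.
A 1:1.5 expander multiplies undershoot by 1.5: 17 × 1.5 = 25.5 dB below threshold.
Output = -16 − 25.5 = -41.5 dBV.

-41.5 dBV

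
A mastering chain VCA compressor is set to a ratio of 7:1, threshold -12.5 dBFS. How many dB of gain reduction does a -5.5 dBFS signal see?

6 dB

-5.5 dBFS exceeds the threshold by 7 dB.
At 7:1, output sits 7/7 = 1 dB above threshold.
GR = overshoot in − overshoot out = 7 − 1 = 6 dB.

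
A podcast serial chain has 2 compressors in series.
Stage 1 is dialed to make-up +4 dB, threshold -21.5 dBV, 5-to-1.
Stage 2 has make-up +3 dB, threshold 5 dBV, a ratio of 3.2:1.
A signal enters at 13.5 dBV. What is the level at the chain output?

-7.5 dBV

Stage 1: 13.5 dBV is 35 dB over -21.5 dBV; at 5:1 that becomes 7 dB over, giving -14.5 dBV; +4 dB make-up → -10.5 dBV.
Stage 2: -10.5 dBV is at or below the 5 dBV threshold — no compression; make-up brings it to -7.5 dBV.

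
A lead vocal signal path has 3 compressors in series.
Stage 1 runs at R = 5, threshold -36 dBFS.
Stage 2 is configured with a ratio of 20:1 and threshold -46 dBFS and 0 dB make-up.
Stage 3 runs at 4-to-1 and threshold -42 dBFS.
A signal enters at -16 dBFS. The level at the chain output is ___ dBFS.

Stage 1: overshoot 20 dB → 20/5 = 4 dB → -32 dBFS.
Stage 2: overshoot 14 dB → 14/20 = 0.7 dB → -45.3 dBFS.
Stage 3: -45.3 dBFS is at or below the -42 dBFS threshold — no compression; output -45.3 dBFS.

-45.3 dBFS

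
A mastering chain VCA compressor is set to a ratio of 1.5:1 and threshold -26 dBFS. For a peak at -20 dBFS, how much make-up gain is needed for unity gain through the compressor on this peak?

Overshoot 6 dB → 6/1.5 = 4 dB after compression, so the compressed level is -26 + 4 = -22 dBFS.
Make-up = target − compressed = -20 − (-22) = 2 dB.

2 dB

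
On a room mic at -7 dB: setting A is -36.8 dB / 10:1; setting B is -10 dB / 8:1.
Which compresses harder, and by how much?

A: overshoot 29.8 dB → output overshoot 2.98 dB → GR 26.82 dB.
B: overshoot 3 dB → output overshoot 0.375 dB → GR 2.625 dB.
A applies 24.195 dB more gain reduction.

A, by 24.195 dB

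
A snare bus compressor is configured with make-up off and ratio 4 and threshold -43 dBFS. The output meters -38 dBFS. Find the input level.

-23 dBFS

Post-compression overshoot = -38 − (-43) = 5 dB.
Undo the ratio: input overshoot = 5 × 4 = 20 dB, giving input = -23 dBFS.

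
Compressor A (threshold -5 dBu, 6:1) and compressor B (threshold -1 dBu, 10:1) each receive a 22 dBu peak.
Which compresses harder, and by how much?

A: overshoot 27 dB → output overshoot 4.5 dB → GR 22.5 dB.
B: overshoot 23 dB → output overshoot 2.3 dB → GR 20.7 dB.
A reduces 1.8 dB more.

A, by 1.8 dB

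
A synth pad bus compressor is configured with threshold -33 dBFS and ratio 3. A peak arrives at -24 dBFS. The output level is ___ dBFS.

Overshoot: -24 − (-33) = 9 dB.
At 3:1 the overshoot is divided by 3, leaving 3 dB above threshold.
Output = -33 + 3 = -30 dBFS.

-30 dBFS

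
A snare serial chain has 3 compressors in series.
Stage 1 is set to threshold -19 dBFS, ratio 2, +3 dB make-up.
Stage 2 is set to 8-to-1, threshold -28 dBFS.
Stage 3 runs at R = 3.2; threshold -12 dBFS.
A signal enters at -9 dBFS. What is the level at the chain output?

Stage 1: 10 dB above -19 dBFS, reduced 2:1 to 5 dB above → -14 dBFS; +3 dB make-up → -11 dBFS.
Stage 2: -11 dBFS is 17 dB over -28 dBFS; at 8:1 that becomes 2.125 dB over, giving -25.875 dBFS.
Stage 3: -25.875 dBFS ≤ -12 dBFS, so stage 3 doesn't engage; output -25.875 dBFS.

-25.875 dBFS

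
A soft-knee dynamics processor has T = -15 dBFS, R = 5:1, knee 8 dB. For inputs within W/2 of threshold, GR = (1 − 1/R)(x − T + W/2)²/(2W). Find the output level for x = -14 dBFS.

x − T + W/2 = -14 − (-15) + 4 = 5.
GR = (1 − 1/5) × 5² / 16 = 0.8 × 25 / 16 = 1.25 dB.
Output = -14 − 1.25 = -15.25 dBFS.

-15.25 dBFS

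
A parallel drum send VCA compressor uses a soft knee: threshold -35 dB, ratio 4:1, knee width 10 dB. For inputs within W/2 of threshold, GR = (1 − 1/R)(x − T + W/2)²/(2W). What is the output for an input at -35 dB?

x − T + W/2 = -35 − (-35) + 5 = 5.
GR = (1 − 1/4) × 5² / 20 = 0.75 × 25 / 20 = 0.9375 dB.
Output = -35 − 0.9375 = -35.9375 dB.

-35.9375 dB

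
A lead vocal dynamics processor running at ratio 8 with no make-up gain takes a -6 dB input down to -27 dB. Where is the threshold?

-30 dB

Input is 24 dB above T (since output overshoot × R = input overshoot: (-27 − T)·8 = -6 − T gives T = -30 dB).
Check: -30 + (-6 − (-30))/8 = -30 + 3 = -27 dB. ✓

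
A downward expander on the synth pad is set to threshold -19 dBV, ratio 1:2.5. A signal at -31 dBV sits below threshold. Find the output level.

-49 dBV

Below threshold, a 1:2.5 expander applies gain = (2.5−1)×(T − x) of attenuation.
(2.5−1) × 12 = 18 dB, so output = -31 − 18 = -49 dBV.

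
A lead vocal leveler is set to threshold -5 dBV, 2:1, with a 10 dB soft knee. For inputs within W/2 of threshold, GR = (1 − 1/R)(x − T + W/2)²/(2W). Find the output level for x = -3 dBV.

-4.225 dBV

x − T + W/2 = -3 − (-5) + 5 = 7.
GR = (1 − 1/2) × 7² / 20 = 0.5 × 49 / 20 = 1.225 dB.
Output = -3 − 1.225 = -4.225 dBV.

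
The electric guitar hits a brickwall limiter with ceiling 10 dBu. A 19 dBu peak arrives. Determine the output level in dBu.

The limiter clamps the peak to its 10 dBu ceiling.

10 dBu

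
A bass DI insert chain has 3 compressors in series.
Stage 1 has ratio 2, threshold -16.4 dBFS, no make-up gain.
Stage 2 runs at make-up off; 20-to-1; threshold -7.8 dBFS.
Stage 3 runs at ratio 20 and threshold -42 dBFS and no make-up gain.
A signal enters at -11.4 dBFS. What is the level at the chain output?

Stage 1: -11.4 dBFS is 5 dB over -16.4 dBFS; at 2:1 that becomes 2.5 dB over, giving -13.9 dBFS.
Stage 2: -13.9 dBFS is at or below the -7.8 dBFS threshold — no compression; output -13.9 dBFS.
Stage 3: overshoot 28.1 dB → 28.1/20 = 1.405 dB → -40.595 dBFS.

-40.595 dBFS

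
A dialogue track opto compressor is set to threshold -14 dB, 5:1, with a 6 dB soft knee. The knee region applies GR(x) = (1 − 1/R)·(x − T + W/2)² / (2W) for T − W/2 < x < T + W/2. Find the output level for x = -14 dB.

x − T + W/2 = -14 − (-14) + 3 = 3.
GR = (1 − 1/5) × 3² / 12 = 0.8 × 9 / 12 = 0.6 dB.
Output = -14 − 0.6 = -14.6 dB.

-14.6 dB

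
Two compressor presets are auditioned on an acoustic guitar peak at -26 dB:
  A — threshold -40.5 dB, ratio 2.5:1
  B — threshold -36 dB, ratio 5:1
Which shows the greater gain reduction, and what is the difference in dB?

A: GR = 14.5 − 14.5/2.5 = 8.7 dB.
B: GR = 10 − 10/5 = 8 dB.
Difference: 0.7 dB in favour of A.

A, by 0.7 dB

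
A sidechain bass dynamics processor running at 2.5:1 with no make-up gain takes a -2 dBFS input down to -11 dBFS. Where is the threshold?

-17 dBFS

Gain reduction = -2 − (-11) = 9 dB; output overshoot = GR / (R − 1) = 9 / 1.5 = 6 dB.
Threshold = output − output overshoot = -11 − 6 = -17 dBFS.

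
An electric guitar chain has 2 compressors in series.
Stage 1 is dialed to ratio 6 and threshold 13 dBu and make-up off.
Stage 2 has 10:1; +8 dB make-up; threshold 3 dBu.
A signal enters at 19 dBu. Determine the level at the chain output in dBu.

12.1 dBu

Stage 1: 19 dBu is 6 dB over 13 dBu; at 6:1 that becomes 1 dB over, giving 14 dBu.
Stage 2: 11 dB above 3 dBu, reduced 10:1 to 1.1 dB above → 4.1 dBu; +8 dB make-up → 12.1 dBu.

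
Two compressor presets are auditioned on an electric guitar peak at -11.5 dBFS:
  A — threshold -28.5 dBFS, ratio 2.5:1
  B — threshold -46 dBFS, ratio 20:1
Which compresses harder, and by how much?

A: 17 dB over, compressed to 6.8 dB over, so 10.2 dB of GR.
B: 34.5 dB over, compressed to 1.725 dB over, so 32.775 dB of GR.
B reduces 22.575 dB more.

B, by 22.575 dB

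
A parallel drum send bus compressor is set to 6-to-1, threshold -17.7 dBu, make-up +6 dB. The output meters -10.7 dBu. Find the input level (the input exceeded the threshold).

-11.7 dBu

Stripping the +6 dB make-up gives -16.7 dBu at the gain stage.
Post-compression overshoot = -16.7 − (-17.7) = 1 dB.
Undo the ratio: input overshoot = 1 × 6 = 6 dB, giving input = -11.7 dBu.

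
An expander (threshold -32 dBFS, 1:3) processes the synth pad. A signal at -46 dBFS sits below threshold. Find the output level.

Below threshold, a 1:3 expander applies gain = (3−1)×(T − x) of attenuation.
(3−1) × 14 = 28 dB, so output = -46 − 28 = -74 dBFS.

-74 dBFS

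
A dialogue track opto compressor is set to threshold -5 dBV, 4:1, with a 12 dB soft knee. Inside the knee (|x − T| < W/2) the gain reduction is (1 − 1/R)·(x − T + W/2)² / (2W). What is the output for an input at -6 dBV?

-6.78125 dBV

x − T + W/2 = -6 − (-5) + 6 = 5.
GR = (1 − 1/4) × 5² / 24 = 0.75 × 25 / 24 = 0.78125 dB.
Output = -6 − 0.78125 = -6.78125 dBV.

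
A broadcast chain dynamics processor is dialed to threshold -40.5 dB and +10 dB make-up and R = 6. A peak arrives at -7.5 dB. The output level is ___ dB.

-25 dB

The input is 33 dB above the -40.5 dB threshold.
At 6:1 the overshoot is divided by 6, leaving 5.5 dB above threshold.
So the level is -40.5 + 5.5 = -35 dB; make-up adds 10 dB, giving -25 dB.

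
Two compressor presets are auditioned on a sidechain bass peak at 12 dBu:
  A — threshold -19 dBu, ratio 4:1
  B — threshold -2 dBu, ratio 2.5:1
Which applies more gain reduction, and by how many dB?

A, by 14.85 dB

A: GR = 31 − 31/4 = 23.25 dB.
B: GR = 14 − 14/2.5 = 8.4 dB.
A reduces 14.85 dB more.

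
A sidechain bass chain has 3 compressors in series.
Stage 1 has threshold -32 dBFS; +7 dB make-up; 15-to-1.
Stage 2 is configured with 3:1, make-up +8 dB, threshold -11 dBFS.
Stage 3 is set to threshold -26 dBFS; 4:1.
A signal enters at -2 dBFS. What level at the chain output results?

-23.25 dBFS

Stage 1: overshoot 30 dB → 30/15 = 2 dB → -30 dBFS; +7 dB make-up → -23 dBFS.
Stage 2: below threshold (-23 ≤ -11); passes unchanged; make-up brings it to -15 dBFS.
Stage 3: overshoot 11 dB → 11/4 = 2.75 dB → -23.25 dBFS.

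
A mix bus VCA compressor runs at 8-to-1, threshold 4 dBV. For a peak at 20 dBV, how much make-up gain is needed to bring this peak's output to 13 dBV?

Without make-up, output = threshold + overshoot/8 = 4 + 2 = 6 dBV.
Gap to target: 7 dB.

7 dB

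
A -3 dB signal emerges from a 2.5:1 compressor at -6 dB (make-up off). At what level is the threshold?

-8 dB

Gain reduction = -3 − (-6) = 3 dB; output overshoot = GR / (R − 1) = 3 / 1.5 = 2 dB.
Threshold = output − output overshoot = -6 − 2 = -8 dB.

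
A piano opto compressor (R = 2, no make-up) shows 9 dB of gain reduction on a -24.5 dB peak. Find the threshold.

Let T be the threshold. Output overshoot = (input overshoot)/R, so -33.5 − T = (-24.5 − T)/2.
2·(-33.5 − T) = -24.5 − T → 1·T = -67 − (-24.5) = -42.5.
T = -42.5/1 = -42.5 dB.

-42.5 dB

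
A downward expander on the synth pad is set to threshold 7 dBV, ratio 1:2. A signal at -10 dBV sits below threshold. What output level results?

-27 dBV

The input is 17 dB below the 7 dBV threshold.
A 1:2 expander multiplies undershoot by 2: 17 × 2 = 34 dB below threshold.
Output = 7 − 34 = -27 dBV.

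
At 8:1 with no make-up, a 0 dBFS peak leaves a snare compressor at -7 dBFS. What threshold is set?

-8 dBFS

Input is 8 dB above T (since output overshoot × R = input overshoot: (-7 − T)·8 = 0 − T gives T = -8 dBFS).
Check: -8 + (0 − (-8))/8 = -8 + 1 = -7 dBFS. ✓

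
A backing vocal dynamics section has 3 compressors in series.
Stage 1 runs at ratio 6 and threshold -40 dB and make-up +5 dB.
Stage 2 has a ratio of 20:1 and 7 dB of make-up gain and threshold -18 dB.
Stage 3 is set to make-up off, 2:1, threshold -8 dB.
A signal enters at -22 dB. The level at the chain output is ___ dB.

-25 dB

Stage 1: 18 dB above -40 dB, reduced 6:1 to 3 dB above → -37 dB; +5 dB make-up → -32 dB.
Stage 2: below threshold (-32 ≤ -18); passes unchanged; make-up brings it to -25 dB.
Stage 3: below threshold (-25 ≤ -8); passes unchanged; output -25 dB.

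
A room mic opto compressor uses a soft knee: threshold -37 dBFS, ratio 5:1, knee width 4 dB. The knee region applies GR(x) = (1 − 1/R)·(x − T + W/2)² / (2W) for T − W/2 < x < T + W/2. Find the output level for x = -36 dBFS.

-36.9 dBFS

x − T + W/2 = -36 − (-37) + 2 = 3.
GR = (1 − 1/5) × 3² / 8 = 0.8 × 9 / 8 = 0.9 dB.
Output = -36 − 0.9 = -36.9 dBFS.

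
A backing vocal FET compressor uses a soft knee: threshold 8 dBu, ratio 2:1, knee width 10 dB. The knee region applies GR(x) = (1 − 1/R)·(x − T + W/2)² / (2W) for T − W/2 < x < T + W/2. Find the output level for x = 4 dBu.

3.975 dBu

x − T + W/2 = 4 − 8 + 5 = 1.
GR = (1 − 1/2) × 1² / 20 = 0.5 × 1 / 20 = 0.025 dB.
Output = 4 − 0.025 = 3.975 dBu.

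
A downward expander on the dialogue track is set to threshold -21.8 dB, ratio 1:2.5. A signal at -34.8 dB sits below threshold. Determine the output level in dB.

-54.3 dB

The input is 13 dB below the -21.8 dB threshold.
A 1:2.5 expander multiplies undershoot by 2.5: 13 × 2.5 = 32.5 dB below threshold.
Output = -21.8 − 32.5 = -54.3 dB.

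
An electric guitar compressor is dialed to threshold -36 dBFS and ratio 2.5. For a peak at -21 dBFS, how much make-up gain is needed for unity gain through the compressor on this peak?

9 dB

Without make-up, output = threshold + overshoot/2.5 = -36 + 6 = -30 dBFS.
Gap to target: 9 dB.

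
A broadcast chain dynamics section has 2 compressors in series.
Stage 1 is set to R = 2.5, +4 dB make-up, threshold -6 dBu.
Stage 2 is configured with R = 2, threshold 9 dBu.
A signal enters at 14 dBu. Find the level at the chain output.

Stage 1: 20 dB above -6 dBu, reduced 2.5:1 to 8 dB above → 2 dBu; +4 dB make-up → 6 dBu.
Stage 2: below threshold (6 ≤ 9); passes unchanged; output 6 dBu.

6 dBu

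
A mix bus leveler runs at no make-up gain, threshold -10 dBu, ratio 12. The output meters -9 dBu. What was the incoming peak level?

2 dBu

That's 1 dB above the -10 dBu threshold.
Input overshoot = R × output overshoot = 12 dB → input = -10 + 12 = 2 dBu.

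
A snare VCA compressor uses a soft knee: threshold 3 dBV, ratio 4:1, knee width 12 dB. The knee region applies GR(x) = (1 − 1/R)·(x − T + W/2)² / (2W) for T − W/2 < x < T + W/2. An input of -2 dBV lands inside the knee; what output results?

-2.03125 dBV

x − T + W/2 = -2 − 3 + 6 = 1.
GR = (1 − 1/4) × 1² / 24 = 0.75 × 1 / 24 = 0.03125 dB.
Output = -2 − 0.03125 = -2.03125 dBV.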